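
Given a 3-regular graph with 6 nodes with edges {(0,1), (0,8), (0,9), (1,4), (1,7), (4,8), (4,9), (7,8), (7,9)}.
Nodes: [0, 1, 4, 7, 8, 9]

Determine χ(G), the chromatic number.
χ(G) = 2

Clique number ω(G) = 2 (lower bound: χ ≥ ω).
The graph is bipartite (no odd cycle), so 2 colors suffice: χ(G) = 2.
A valid 2-coloring: color 1: [0, 4, 7]; color 2: [1, 8, 9].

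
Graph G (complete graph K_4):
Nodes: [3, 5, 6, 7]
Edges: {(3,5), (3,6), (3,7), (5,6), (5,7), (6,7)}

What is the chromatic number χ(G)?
χ(G) = 4

Clique number ω(G) = 4 (lower bound: χ ≥ ω).
The clique on [3, 5, 6, 7] has size 4, forcing χ ≥ 4, and the coloring below uses 4 colors, so χ(G) = 4.
A valid 4-coloring: color 1: [7]; color 2: [5]; color 3: [3]; color 4: [6].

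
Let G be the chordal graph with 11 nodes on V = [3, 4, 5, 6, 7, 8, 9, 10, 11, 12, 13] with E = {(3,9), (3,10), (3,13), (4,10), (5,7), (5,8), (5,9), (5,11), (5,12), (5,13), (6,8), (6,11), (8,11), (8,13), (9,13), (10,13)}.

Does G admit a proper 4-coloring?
Yes, G is 4-colorable

A valid 4-coloring: color 1: [3, 4, 5, 6]; color 2: [7, 11, 12, 13]; color 3: [8, 9, 10].
(χ(G) = 3 ≤ 4.)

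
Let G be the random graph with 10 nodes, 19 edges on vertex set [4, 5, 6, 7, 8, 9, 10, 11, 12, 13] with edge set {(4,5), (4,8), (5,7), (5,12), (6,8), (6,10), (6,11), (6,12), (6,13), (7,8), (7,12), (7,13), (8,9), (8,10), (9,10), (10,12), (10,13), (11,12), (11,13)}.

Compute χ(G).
Clique number ω(G) = 3 (lower bound: χ ≥ ω).
The clique on [5, 7, 12] has size 3, forcing χ ≥ 3, and the coloring below uses 3 colors, so χ(G) = 3.
A valid 3-coloring: color 1: [8, 12, 13]; color 2: [5, 10, 11]; color 3: [4, 6, 7, 9].

χ(G) = 3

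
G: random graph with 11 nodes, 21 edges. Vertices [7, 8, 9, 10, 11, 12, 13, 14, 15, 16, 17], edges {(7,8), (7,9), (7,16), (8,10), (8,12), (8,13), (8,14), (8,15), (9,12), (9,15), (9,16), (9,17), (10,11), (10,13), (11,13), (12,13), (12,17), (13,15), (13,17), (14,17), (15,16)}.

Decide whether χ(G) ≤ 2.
The clique on vertices [8, 10, 13] has size 3 > 2, so it alone needs 3 colors.

No, G is not 2-colorable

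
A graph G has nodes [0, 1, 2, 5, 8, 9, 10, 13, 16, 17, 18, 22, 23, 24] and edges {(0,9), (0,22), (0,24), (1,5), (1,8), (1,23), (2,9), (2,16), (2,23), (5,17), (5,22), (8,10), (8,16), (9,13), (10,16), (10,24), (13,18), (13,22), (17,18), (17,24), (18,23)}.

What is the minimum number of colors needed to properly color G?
χ(G) = 3

Clique number ω(G) = 3 (lower bound: χ ≥ ω).
The clique on [8, 10, 16] has size 3, forcing χ ≥ 3, and the coloring below uses 3 colors, so χ(G) = 3.
A valid 3-coloring: color 1: [5, 13, 16, 23, 24]; color 2: [1, 9, 10, 17, 22]; color 3: [0, 2, 8, 18].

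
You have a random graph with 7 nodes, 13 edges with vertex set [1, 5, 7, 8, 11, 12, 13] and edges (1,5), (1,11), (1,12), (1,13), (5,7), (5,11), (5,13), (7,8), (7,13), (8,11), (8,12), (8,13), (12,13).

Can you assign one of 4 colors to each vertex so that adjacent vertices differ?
Yes, G is 4-colorable

A valid 4-coloring: color 1: [11, 13]; color 2: [1, 7]; color 3: [5, 8]; color 4: [12].
(χ(G) = 4 ≤ 4.)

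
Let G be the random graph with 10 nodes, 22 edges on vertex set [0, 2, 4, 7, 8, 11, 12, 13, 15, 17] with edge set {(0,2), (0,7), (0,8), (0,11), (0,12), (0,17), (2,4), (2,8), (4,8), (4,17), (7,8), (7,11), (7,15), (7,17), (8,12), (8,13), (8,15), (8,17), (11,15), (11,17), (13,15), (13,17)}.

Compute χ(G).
χ(G) = 4

Clique number ω(G) = 4 (lower bound: χ ≥ ω).
The clique on [0, 7, 8, 17] has size 4, forcing χ ≥ 4, and the coloring below uses 4 colors, so χ(G) = 4.
A valid 4-coloring: color 1: [8, 11]; color 2: [0, 4, 15]; color 3: [2, 12, 17]; color 4: [7, 13].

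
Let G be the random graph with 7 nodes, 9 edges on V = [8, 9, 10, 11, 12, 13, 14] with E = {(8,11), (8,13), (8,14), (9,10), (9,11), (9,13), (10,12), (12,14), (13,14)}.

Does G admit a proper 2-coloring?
The clique on vertices [8, 13, 14] has size 3 > 2, so it alone needs 3 colors.

No, G is not 2-colorable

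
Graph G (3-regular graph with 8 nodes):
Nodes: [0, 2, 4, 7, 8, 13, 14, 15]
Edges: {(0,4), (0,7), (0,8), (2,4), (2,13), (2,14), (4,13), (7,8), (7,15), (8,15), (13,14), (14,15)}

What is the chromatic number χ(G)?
χ(G) = 3

Clique number ω(G) = 3 (lower bound: χ ≥ ω).
The clique on [0, 7, 8] has size 3, forcing χ ≥ 3, and the coloring below uses 3 colors, so χ(G) = 3.
A valid 3-coloring: color 1: [4, 7, 14]; color 2: [0, 13, 15]; color 3: [2, 8].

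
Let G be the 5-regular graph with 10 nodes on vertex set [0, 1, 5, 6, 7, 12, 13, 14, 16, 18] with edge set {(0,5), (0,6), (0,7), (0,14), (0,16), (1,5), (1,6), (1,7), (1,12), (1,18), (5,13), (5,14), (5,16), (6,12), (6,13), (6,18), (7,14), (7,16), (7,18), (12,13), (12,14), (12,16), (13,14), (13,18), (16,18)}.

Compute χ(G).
χ(G) = 4

Clique number ω(G) = 3 (lower bound: χ ≥ ω).
Suppose a proper 3-coloring c exists. The clique [0, 5, 14] takes 3 distinct colors; by symmetry let c(0) = 1, c(5) = 2, c(14) = 3.
- Vertex 7: neighbors [0, 14] already have colors [1, 3] ⇒ c(7) = 2.
- Vertex 13: neighbors [5, 14] already have colors [2, 3] ⇒ c(13) = 1.
- Vertex 12: neighbors [13, 14] already have colors [1, 3] ⇒ c(12) = 2.
- Vertex 18: neighbors [13, 7] already have colors [1, 2] ⇒ c(18) = 3.
- Vertex 6: neighbors [0, 12, 18] already have colors [1, 2, 3] — all 3 colors blocked. Contradiction.
The forced assignments end in a contradiction, so G has no proper 3-coloring (χ ≥ 4).
The coloring below uses 4 colors, so χ(G) = 4.
A valid 4-coloring: color 1: [5, 7, 12]; color 2: [14, 18]; color 3: [0, 1, 13]; color 4: [6, 16].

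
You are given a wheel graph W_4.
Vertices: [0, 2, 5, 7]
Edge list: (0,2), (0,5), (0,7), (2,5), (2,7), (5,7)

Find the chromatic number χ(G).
Clique number ω(G) = 4 (lower bound: χ ≥ ω).
The clique on [0, 2, 5, 7] has size 4, forcing χ ≥ 4, and the coloring below uses 4 colors, so χ(G) = 4.
A valid 4-coloring: color 1: [5]; color 2: [2]; color 3: [7]; color 4: [0].

χ(G) = 4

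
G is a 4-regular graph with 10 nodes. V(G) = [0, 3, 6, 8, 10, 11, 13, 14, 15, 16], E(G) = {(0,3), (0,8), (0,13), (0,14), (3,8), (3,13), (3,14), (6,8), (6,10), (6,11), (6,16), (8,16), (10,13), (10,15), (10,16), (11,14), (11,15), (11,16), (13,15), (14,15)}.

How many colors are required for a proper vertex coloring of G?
χ(G) = 4

Clique number ω(G) = 3 (lower bound: χ ≥ ω).
Suppose a proper 3-coloring c exists. The clique [0, 3, 8] takes 3 distinct colors; by symmetry let c(0) = 1, c(3) = 2, c(8) = 3.
- Vertex 13: neighbors [0, 3] already have colors [1, 2] ⇒ c(13) = 3.
- Vertex 14: neighbors [0, 3] already have colors [1, 2] ⇒ c(14) = 3.
- Vertex 6: neighbors [8] already have colors [3]; try each remaining color.
- Case c(6) = 1:
  - Vertex 10: neighbors [6, 13] already have colors [1, 3] ⇒ c(10) = 2.
  - Vertex 16: neighbors [6, 10, 8] already have colors [1, 2, 3] — all 3 colors blocked. Contradiction.
- Case c(6) = 2:
  - Vertex 10: neighbors [6, 13] already have colors [2, 3] ⇒ c(10) = 1.
  - Vertex 16: neighbors [10, 6, 8] already have colors [1, 2, 3] — all 3 colors blocked. Contradiction.
Every case ends in a contradiction, so G has no proper 3-coloring (χ ≥ 4).
The coloring below uses 4 colors, so χ(G) = 4.
A valid 4-coloring: color 1: [3, 10, 11]; color 2: [8, 13, 14]; color 3: [0, 15, 16]; color 4: [6].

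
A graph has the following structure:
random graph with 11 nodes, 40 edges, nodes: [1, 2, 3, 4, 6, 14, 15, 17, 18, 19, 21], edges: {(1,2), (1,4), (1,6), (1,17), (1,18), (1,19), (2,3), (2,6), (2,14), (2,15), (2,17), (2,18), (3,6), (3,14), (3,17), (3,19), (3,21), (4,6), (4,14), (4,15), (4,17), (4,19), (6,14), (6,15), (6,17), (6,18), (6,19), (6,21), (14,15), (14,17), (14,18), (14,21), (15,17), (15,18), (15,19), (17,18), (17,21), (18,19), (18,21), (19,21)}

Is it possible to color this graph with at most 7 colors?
A valid 7-coloring: color 1: [6]; color 2: [17, 19]; color 3: [1, 14]; color 4: [3, 4, 18]; color 5: [2, 21]; color 6: [15].
(χ(G) = 6 ≤ 7.)

Yes, G is 7-colorable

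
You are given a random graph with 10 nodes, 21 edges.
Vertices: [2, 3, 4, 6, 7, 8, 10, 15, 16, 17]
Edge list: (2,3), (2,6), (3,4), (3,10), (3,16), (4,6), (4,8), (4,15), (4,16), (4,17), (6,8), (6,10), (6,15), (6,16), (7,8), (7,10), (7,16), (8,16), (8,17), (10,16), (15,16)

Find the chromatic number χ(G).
χ(G) = 4

Clique number ω(G) = 4 (lower bound: χ ≥ ω).
The clique on [4, 6, 8, 16] has size 4, forcing χ ≥ 4, and the coloring below uses 4 colors, so χ(G) = 4.
A valid 4-coloring: color 1: [2, 16, 17]; color 2: [3, 6, 7]; color 3: [4, 10]; color 4: [8, 15].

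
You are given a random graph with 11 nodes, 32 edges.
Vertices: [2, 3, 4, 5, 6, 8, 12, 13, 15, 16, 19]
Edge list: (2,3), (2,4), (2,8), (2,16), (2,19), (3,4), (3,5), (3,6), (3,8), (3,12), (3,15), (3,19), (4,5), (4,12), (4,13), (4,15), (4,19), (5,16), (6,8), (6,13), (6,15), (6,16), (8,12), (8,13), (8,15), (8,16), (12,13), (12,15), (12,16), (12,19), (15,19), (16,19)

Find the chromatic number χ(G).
Clique number ω(G) = 5 (lower bound: χ ≥ ω).
The clique on [3, 4, 12, 15, 19] has size 5, forcing χ ≥ 5, and the coloring below uses 5 colors, so χ(G) = 5.
A valid 5-coloring: color 1: [3, 13, 16]; color 2: [2, 5, 6, 12]; color 3: [4, 8]; color 4: [19]; color 5: [15].

χ(G) = 5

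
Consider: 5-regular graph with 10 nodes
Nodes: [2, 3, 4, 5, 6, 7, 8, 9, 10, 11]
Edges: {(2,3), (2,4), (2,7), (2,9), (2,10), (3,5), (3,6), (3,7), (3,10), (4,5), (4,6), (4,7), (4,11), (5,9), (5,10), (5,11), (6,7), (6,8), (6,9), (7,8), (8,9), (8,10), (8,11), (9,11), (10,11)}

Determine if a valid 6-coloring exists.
Yes, G is 6-colorable

A valid 6-coloring: color 1: [4, 9, 10]; color 2: [5, 7]; color 3: [3, 11]; color 4: [2, 8]; color 5: [6].
(χ(G) = 4 ≤ 6.)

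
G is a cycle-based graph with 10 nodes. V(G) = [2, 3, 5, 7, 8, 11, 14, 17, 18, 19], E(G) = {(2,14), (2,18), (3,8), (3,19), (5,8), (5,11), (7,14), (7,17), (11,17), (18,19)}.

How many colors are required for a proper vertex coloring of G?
Clique number ω(G) = 2 (lower bound: χ ≥ ω).
The graph is bipartite (no odd cycle), so 2 colors suffice: χ(G) = 2.
A valid 2-coloring: color 1: [2, 7, 8, 11, 19]; color 2: [3, 5, 14, 17, 18].

χ(G) = 2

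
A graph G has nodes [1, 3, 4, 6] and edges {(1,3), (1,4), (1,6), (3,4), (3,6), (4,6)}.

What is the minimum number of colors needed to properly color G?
χ(G) = 4

Clique number ω(G) = 4 (lower bound: χ ≥ ω).
The clique on [1, 3, 4, 6] has size 4, forcing χ ≥ 4, and the coloring below uses 4 colors, so χ(G) = 4.
A valid 4-coloring: color 1: [4]; color 2: [3]; color 3: [1]; color 4: [6].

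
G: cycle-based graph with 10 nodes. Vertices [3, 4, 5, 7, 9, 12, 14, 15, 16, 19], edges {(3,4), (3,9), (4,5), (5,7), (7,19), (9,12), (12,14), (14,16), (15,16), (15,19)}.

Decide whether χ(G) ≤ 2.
A valid 2-coloring: color 1: [3, 5, 12, 16, 19]; color 2: [4, 7, 9, 14, 15].
(χ(G) = 2 ≤ 2.)

Yes, G is 2-colorable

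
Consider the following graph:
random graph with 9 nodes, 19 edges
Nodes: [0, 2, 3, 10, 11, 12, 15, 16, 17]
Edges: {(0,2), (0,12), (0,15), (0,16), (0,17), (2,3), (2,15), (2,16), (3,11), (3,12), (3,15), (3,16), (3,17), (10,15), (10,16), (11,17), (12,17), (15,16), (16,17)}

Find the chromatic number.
χ(G) = 4

Clique number ω(G) = 4 (lower bound: χ ≥ ω).
The clique on [0, 2, 15, 16] has size 4, forcing χ ≥ 4, and the coloring below uses 4 colors, so χ(G) = 4.
A valid 4-coloring: color 1: [11, 12, 16]; color 2: [0, 3, 10]; color 3: [15, 17]; color 4: [2].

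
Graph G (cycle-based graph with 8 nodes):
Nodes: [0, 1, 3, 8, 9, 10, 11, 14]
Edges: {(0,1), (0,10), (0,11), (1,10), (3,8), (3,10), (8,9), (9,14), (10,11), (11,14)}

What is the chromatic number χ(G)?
χ(G) = 3

Clique number ω(G) = 3 (lower bound: χ ≥ ω).
The clique on [0, 1, 10] has size 3, forcing χ ≥ 3, and the coloring below uses 3 colors, so χ(G) = 3.
A valid 3-coloring: color 1: [8, 10, 14]; color 2: [1, 3, 9, 11]; color 3: [0].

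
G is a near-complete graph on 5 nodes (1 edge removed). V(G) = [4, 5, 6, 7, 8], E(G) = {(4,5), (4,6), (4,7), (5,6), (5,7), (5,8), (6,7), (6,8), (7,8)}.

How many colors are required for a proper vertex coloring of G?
Clique number ω(G) = 4 (lower bound: χ ≥ ω).
The clique on [5, 6, 7, 8] has size 4, forcing χ ≥ 4, and the coloring below uses 4 colors, so χ(G) = 4.
A valid 4-coloring: color 1: [5]; color 2: [7]; color 3: [6]; color 4: [4, 8].

χ(G) = 4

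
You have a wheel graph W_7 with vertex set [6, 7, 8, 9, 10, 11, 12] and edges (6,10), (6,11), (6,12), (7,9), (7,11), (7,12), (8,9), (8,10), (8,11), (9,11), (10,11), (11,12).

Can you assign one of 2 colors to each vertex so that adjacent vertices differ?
The clique on vertices [8, 9, 11] has size 3 > 2, so it alone needs 3 colors.

No, G is not 2-colorable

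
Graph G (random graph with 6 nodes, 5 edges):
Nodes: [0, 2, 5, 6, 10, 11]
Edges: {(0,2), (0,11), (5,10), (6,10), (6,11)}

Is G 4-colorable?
Yes, G is 4-colorable

A valid 4-coloring: color 1: [2, 10, 11]; color 2: [0, 5, 6].
(χ(G) = 2 ≤ 4.)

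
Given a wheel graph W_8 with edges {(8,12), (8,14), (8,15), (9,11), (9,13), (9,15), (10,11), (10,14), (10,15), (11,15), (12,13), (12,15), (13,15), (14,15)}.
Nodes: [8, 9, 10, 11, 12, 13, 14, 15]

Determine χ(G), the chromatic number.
χ(G) = 4

Clique number ω(G) = 3 (lower bound: χ ≥ ω).
Odd cycle [10, 11, 9, 13, 12, 8, 14] needs 3 colors (χ ≥ 3).
Vertex 15 is adjacent to every vertex of [8, 9, 10, 11, 12, 13, 14], which already need 3 colors among themselves, so 15 needs a new color (χ ≥ 4).
The coloring below uses 4 colors, so χ(G) = 4.
A valid 4-coloring: color 1: [15]; color 2: [8, 9, 10]; color 3: [11, 13, 14]; color 4: [12].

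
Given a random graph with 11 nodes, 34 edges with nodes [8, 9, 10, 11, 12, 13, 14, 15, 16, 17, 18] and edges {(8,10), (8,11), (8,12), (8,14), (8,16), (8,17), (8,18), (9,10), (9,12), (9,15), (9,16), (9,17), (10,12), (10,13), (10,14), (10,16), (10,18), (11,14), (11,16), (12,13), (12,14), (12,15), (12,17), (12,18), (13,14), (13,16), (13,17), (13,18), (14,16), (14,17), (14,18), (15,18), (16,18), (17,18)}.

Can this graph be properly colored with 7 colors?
Yes, G is 7-colorable

A valid 7-coloring: color 1: [12, 16]; color 2: [9, 11, 18]; color 3: [14, 15]; color 4: [8, 13]; color 5: [10, 17].
(χ(G) = 5 ≤ 7.)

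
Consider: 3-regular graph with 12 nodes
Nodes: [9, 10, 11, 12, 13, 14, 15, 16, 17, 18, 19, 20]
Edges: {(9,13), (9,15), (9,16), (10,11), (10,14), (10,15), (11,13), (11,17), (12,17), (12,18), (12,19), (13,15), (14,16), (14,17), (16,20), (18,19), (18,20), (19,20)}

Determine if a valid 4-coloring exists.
Yes, G is 4-colorable

A valid 4-coloring: color 1: [10, 13, 16, 17, 18]; color 2: [11, 12, 14, 15, 20]; color 3: [9, 19].
(χ(G) = 3 ≤ 4.)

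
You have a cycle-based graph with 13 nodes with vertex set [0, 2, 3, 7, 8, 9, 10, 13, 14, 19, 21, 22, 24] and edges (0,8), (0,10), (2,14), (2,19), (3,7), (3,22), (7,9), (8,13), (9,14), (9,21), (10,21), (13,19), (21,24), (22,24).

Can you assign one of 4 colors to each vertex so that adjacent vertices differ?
A valid 4-coloring: color 1: [0, 2, 7, 13, 21, 22]; color 2: [3, 8, 9, 10, 19, 24]; color 3: [14].
(χ(G) = 3 ≤ 4.)

Yes, G is 4-colorable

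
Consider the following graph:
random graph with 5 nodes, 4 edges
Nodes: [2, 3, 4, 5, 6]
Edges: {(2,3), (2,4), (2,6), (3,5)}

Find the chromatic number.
χ(G) = 2

Clique number ω(G) = 2 (lower bound: χ ≥ ω).
The graph is bipartite (no odd cycle), so 2 colors suffice: χ(G) = 2.
A valid 2-coloring: color 1: [2, 5]; color 2: [3, 4, 6].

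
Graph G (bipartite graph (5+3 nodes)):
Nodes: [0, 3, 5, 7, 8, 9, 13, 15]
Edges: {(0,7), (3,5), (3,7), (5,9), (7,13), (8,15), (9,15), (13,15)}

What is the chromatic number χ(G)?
Clique number ω(G) = 2 (lower bound: χ ≥ ω).
The graph is bipartite (no odd cycle), so 2 colors suffice: χ(G) = 2.
A valid 2-coloring: color 1: [5, 7, 15]; color 2: [0, 3, 8, 9, 13].

χ(G) = 2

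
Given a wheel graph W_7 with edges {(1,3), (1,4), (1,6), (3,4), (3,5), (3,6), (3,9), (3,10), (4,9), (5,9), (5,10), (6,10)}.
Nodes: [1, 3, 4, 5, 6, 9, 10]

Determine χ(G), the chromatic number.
Clique number ω(G) = 3 (lower bound: χ ≥ ω).
The clique on [1, 3, 4] has size 3, forcing χ ≥ 3, and the coloring below uses 3 colors, so χ(G) = 3.
A valid 3-coloring: color 1: [3]; color 2: [1, 9, 10]; color 3: [4, 5, 6].

χ(G) = 3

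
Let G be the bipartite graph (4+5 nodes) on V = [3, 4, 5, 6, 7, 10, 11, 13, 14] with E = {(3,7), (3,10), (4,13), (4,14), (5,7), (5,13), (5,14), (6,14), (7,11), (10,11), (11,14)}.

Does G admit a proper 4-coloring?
Yes, G is 4-colorable

A valid 4-coloring: color 1: [7, 10, 13, 14]; color 2: [3, 4, 5, 6, 11].
(χ(G) = 2 ≤ 4.)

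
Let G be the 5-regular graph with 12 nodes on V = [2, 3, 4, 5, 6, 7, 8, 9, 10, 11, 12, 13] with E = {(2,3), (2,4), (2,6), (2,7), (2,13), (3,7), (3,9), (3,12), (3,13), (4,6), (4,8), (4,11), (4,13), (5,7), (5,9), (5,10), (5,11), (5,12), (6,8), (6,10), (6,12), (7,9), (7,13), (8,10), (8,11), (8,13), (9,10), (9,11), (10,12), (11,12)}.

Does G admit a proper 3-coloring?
The clique on vertices [2, 3, 7, 13] has size 4 > 3, so it alone needs 4 colors.

No, G is not 3-colorable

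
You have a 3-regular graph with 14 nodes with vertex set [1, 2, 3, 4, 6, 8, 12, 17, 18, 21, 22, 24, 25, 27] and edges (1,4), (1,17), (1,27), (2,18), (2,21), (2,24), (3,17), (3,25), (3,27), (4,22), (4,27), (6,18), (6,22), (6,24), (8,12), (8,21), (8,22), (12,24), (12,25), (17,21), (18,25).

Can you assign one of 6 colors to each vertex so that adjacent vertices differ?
A valid 6-coloring: color 1: [1, 3, 12, 18, 21, 22]; color 2: [2, 4, 6, 8, 17, 25]; color 3: [24, 27].
(χ(G) = 3 ≤ 6.)

Yes, G is 6-colorable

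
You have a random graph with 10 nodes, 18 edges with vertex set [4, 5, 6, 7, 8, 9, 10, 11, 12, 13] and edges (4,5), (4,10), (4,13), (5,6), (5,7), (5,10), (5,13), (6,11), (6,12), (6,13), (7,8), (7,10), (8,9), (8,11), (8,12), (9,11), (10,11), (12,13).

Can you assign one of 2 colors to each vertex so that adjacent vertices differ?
The clique on vertices [4, 5, 10] has size 3 > 2, so it alone needs 3 colors.

No, G is not 2-colorable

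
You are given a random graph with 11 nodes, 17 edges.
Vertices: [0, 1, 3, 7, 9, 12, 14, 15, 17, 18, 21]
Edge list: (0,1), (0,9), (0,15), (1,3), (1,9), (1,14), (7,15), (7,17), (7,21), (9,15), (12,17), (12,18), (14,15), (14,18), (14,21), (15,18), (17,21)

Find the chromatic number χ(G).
χ(G) = 3

Clique number ω(G) = 3 (lower bound: χ ≥ ω).
The clique on [0, 1, 9] has size 3, forcing χ ≥ 3, and the coloring below uses 3 colors, so χ(G) = 3.
A valid 3-coloring: color 1: [1, 15, 17]; color 2: [3, 7, 9, 12, 14]; color 3: [0, 18, 21].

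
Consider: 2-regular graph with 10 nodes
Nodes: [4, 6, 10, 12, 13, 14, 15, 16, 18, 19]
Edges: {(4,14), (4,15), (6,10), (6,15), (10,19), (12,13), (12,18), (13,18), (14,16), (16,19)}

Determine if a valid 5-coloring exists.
Yes, G is 5-colorable

A valid 5-coloring: color 1: [4, 6, 12, 19]; color 2: [10, 15, 16, 18]; color 3: [13, 14].
(χ(G) = 3 ≤ 5.)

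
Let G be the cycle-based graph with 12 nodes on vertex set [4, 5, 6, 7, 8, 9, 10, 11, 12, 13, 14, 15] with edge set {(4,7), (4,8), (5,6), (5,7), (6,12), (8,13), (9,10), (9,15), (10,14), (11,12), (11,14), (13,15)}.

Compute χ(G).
χ(G) = 2

Clique number ω(G) = 2 (lower bound: χ ≥ ω).
The graph is bipartite (no odd cycle), so 2 colors suffice: χ(G) = 2.
A valid 2-coloring: color 1: [6, 7, 8, 10, 11, 15]; color 2: [4, 5, 9, 12, 13, 14].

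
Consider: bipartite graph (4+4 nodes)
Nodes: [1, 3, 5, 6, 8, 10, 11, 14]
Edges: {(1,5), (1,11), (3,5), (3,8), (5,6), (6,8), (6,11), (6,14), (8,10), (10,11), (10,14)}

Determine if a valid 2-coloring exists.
A valid 2-coloring: color 1: [1, 3, 6, 10]; color 2: [5, 8, 11, 14].
(χ(G) = 2 ≤ 2.)

Yes, G is 2-colorable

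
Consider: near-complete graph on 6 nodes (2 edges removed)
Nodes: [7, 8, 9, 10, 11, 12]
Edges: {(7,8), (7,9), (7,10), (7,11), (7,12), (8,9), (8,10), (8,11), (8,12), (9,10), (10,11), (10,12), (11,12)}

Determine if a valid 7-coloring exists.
A valid 7-coloring: color 1: [7]; color 2: [10]; color 3: [8]; color 4: [9, 11]; color 5: [12].
(χ(G) = 5 ≤ 7.)

Yes, G is 7-colorable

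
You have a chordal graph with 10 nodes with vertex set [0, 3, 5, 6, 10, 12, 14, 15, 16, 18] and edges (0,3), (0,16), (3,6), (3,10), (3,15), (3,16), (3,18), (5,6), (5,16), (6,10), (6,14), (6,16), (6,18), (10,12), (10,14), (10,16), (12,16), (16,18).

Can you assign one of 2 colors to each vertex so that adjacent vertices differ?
The clique on vertices [3, 6, 10, 16] has size 4 > 2, so it alone needs 4 colors.

No, G is not 2-colorable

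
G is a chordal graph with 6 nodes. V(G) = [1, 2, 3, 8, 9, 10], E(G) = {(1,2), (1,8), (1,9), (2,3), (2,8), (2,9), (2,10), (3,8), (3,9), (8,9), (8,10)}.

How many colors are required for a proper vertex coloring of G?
χ(G) = 4

Clique number ω(G) = 4 (lower bound: χ ≥ ω).
The clique on [1, 2, 8, 9] has size 4, forcing χ ≥ 4, and the coloring below uses 4 colors, so χ(G) = 4.
A valid 4-coloring: color 1: [8]; color 2: [2]; color 3: [9, 10]; color 4: [1, 3].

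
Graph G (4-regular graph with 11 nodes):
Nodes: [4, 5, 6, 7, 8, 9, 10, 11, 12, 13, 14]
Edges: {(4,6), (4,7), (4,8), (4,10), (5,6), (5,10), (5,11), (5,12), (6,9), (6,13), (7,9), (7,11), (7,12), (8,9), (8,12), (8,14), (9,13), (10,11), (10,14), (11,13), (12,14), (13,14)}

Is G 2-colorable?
The clique on vertices [5, 10, 11] has size 3 > 2, so it alone needs 3 colors.

No, G is not 2-colorable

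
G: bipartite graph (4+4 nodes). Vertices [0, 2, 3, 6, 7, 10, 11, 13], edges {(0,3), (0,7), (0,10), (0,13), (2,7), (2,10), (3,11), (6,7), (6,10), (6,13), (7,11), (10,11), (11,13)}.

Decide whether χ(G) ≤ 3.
A valid 3-coloring: color 1: [3, 7, 10, 13]; color 2: [0, 2, 6, 11].
(χ(G) = 2 ≤ 3.)

Yes, G is 3-colorable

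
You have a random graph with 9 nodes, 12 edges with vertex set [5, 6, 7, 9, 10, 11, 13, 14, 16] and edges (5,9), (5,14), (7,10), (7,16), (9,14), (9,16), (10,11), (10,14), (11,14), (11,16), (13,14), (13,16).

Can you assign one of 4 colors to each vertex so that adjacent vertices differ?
A valid 4-coloring: color 1: [6, 14, 16]; color 2: [5, 10, 13]; color 3: [7, 9, 11].
(χ(G) = 3 ≤ 4.)

Yes, G is 4-colorable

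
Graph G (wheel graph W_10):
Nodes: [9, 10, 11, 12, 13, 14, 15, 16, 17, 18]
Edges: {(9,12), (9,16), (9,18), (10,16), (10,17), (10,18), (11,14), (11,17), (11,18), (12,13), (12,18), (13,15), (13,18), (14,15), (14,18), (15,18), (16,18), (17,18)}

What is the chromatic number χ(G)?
χ(G) = 4

Clique number ω(G) = 3 (lower bound: χ ≥ ω).
Odd cycle [11, 14, 15, 13, 12, 9, 16, 10, 17] needs 3 colors (χ ≥ 3).
Vertex 18 is adjacent to every vertex of [9, 10, 11, 12, 13, 14, 15, 16, 17], which already need 3 colors among themselves, so 18 needs a new color (χ ≥ 4).
The coloring below uses 4 colors, so χ(G) = 4.
A valid 4-coloring: color 1: [18]; color 2: [10, 11, 12, 15]; color 3: [9, 13, 14, 17]; color 4: [16].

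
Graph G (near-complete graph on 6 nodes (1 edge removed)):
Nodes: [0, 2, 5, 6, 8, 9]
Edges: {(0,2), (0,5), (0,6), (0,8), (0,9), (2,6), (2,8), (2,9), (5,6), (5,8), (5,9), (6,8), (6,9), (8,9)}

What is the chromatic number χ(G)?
Clique number ω(G) = 5 (lower bound: χ ≥ ω).
The clique on [0, 2, 6, 8, 9] has size 5, forcing χ ≥ 5, and the coloring below uses 5 colors, so χ(G) = 5.
A valid 5-coloring: color 1: [0]; color 2: [6]; color 3: [9]; color 4: [8]; color 5: [2, 5].

χ(G) = 5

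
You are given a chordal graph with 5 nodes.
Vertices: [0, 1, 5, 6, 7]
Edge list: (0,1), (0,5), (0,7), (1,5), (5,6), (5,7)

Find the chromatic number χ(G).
χ(G) = 3

Clique number ω(G) = 3 (lower bound: χ ≥ ω).
The clique on [0, 1, 5] has size 3, forcing χ ≥ 3, and the coloring below uses 3 colors, so χ(G) = 3.
A valid 3-coloring: color 1: [5]; color 2: [0, 6]; color 3: [1, 7].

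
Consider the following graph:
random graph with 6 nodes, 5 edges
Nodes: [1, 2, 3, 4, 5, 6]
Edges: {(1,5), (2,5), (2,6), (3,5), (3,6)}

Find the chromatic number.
χ(G) = 2

Clique number ω(G) = 2 (lower bound: χ ≥ ω).
The graph is bipartite (no odd cycle), so 2 colors suffice: χ(G) = 2.
A valid 2-coloring: color 1: [4, 5, 6]; color 2: [1, 2, 3].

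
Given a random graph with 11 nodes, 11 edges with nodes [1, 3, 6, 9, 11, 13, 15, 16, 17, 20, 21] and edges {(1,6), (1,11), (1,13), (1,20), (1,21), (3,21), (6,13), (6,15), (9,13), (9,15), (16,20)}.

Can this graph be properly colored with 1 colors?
The clique on vertices [1, 6, 13] has size 3 > 1, so it alone needs 3 colors.

No, G is not 1-colorable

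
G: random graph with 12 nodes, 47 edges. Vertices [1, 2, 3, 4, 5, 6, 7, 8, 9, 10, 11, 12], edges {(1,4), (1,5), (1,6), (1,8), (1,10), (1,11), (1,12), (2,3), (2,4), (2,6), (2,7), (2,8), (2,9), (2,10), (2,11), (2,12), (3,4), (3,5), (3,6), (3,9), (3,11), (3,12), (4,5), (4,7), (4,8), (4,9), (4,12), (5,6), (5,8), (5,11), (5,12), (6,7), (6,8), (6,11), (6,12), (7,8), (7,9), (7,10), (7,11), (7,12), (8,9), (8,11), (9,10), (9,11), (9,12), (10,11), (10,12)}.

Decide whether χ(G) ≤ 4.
The clique on vertices [1, 5, 6, 8, 11] has size 5 > 4, so it alone needs 5 colors.

No, G is not 4-colorable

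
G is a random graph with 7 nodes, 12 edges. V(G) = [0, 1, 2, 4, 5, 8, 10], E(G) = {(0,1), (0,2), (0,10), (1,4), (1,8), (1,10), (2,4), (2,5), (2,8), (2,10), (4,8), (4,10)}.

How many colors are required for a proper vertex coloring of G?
Clique number ω(G) = 3 (lower bound: χ ≥ ω).
The clique on [1, 4, 8] has size 3, forcing χ ≥ 3, and the coloring below uses 3 colors, so χ(G) = 3.
A valid 3-coloring: color 1: [1, 2]; color 2: [5, 8, 10]; color 3: [0, 4].

χ(G) = 3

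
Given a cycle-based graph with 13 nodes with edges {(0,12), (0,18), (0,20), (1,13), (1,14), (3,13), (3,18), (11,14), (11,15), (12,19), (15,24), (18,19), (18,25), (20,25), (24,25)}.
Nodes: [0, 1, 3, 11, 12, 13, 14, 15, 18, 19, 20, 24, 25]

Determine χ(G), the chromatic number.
Clique number ω(G) = 2 (lower bound: χ ≥ ω).
Odd cycle [18, 25, 24, 15, 11, 14, 1, 13, 3] needs 3 colors (χ ≥ 3).
The coloring below uses 3 colors, so χ(G) = 3.
A valid 3-coloring: color 1: [11, 12, 13, 18, 20, 24]; color 2: [0, 3, 14, 15, 19, 25]; color 3: [1].

χ(G) = 3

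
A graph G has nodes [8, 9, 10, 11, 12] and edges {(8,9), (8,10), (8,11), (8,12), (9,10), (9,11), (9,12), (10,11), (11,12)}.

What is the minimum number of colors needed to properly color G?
χ(G) = 4

Clique number ω(G) = 4 (lower bound: χ ≥ ω).
The clique on [8, 9, 10, 11] has size 4, forcing χ ≥ 4, and the coloring below uses 4 colors, so χ(G) = 4.
A valid 4-coloring: color 1: [11]; color 2: [9]; color 3: [8]; color 4: [10, 12].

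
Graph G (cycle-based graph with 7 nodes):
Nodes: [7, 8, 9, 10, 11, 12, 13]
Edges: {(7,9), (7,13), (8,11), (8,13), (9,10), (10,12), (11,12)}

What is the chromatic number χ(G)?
χ(G) = 3

Clique number ω(G) = 2 (lower bound: χ ≥ ω).
Odd cycle [12, 10, 9, 7, 13, 8, 11] needs 3 colors (χ ≥ 3).
The coloring below uses 3 colors, so χ(G) = 3.
A valid 3-coloring: color 1: [8, 9, 12]; color 2: [7, 10, 11]; color 3: [13].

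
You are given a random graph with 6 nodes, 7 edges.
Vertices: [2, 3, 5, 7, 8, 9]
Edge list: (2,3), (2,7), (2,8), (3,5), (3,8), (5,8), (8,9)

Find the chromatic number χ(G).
χ(G) = 3

Clique number ω(G) = 3 (lower bound: χ ≥ ω).
The clique on [2, 3, 8] has size 3, forcing χ ≥ 3, and the coloring below uses 3 colors, so χ(G) = 3.
A valid 3-coloring: color 1: [7, 8]; color 2: [2, 5, 9]; color 3: [3].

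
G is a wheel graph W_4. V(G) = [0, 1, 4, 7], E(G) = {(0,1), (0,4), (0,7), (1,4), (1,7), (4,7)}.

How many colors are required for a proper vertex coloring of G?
χ(G) = 4

Clique number ω(G) = 4 (lower bound: χ ≥ ω).
The clique on [0, 1, 4, 7] has size 4, forcing χ ≥ 4, and the coloring below uses 4 colors, so χ(G) = 4.
A valid 4-coloring: color 1: [0]; color 2: [1]; color 3: [4]; color 4: [7].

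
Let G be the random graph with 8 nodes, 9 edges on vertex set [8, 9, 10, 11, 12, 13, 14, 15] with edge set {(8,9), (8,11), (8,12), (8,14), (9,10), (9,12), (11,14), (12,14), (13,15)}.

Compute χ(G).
Clique number ω(G) = 3 (lower bound: χ ≥ ω).
The clique on [8, 11, 14] has size 3, forcing χ ≥ 3, and the coloring below uses 3 colors, so χ(G) = 3.
A valid 3-coloring: color 1: [8, 10, 15]; color 2: [9, 13, 14]; color 3: [11, 12].

χ(G) = 3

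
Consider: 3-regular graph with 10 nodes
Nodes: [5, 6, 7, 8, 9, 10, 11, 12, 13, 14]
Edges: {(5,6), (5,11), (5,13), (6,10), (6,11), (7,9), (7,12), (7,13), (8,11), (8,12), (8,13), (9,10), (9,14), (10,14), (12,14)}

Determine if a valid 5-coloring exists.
A valid 5-coloring: color 1: [9, 11, 12, 13]; color 2: [5, 7, 8, 10]; color 3: [6, 14].
(χ(G) = 3 ≤ 5.)

Yes, G is 5-colorable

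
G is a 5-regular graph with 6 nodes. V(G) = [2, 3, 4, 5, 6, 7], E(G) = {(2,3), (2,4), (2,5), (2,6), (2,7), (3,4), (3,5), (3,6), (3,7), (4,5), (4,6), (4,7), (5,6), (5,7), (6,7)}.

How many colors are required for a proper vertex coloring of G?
Clique number ω(G) = 6 (lower bound: χ ≥ ω).
The clique on [2, 3, 4, 5, 6, 7] has size 6, forcing χ ≥ 6, and the coloring below uses 6 colors, so χ(G) = 6.
A valid 6-coloring: color 1: [5]; color 2: [2]; color 3: [3]; color 4: [7]; color 5: [6]; color 6: [4].

χ(G) = 6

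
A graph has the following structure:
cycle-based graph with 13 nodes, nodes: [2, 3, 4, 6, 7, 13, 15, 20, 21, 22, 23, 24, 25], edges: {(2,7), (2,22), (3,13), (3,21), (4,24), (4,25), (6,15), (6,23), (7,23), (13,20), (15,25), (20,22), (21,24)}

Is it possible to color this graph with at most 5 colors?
A valid 5-coloring: color 1: [6, 7, 13, 21, 22, 25]; color 2: [2, 3, 4, 15, 20, 23]; color 3: [24].
(χ(G) = 3 ≤ 5.)

Yes, G is 5-colorable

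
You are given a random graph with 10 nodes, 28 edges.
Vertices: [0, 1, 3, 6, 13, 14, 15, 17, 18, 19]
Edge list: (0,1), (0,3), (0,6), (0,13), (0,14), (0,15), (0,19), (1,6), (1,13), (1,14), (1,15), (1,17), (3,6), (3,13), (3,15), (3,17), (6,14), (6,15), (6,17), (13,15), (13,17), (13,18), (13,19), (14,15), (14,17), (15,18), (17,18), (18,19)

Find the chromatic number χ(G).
χ(G) = 5

Clique number ω(G) = 5 (lower bound: χ ≥ ω).
The clique on [0, 1, 6, 14, 15] has size 5, forcing χ ≥ 5, and the coloring below uses 5 colors, so χ(G) = 5.
A valid 5-coloring: color 1: [6, 13]; color 2: [15, 17, 19]; color 3: [0, 18]; color 4: [1, 3]; color 5: [14].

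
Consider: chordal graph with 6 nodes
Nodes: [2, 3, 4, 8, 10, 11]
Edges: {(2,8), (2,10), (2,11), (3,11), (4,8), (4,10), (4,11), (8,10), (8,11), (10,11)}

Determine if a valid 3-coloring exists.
No, G is not 3-colorable

The clique on vertices [2, 8, 10, 11] has size 4 > 3, so it alone needs 4 colors.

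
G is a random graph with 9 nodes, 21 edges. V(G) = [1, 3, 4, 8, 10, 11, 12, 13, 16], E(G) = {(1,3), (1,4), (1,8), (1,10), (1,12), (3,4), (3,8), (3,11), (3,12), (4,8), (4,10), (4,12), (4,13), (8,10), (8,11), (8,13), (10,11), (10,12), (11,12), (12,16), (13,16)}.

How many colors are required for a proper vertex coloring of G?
χ(G) = 4

Clique number ω(G) = 4 (lower bound: χ ≥ ω).
The clique on [1, 4, 8, 10] has size 4, forcing χ ≥ 4, and the coloring below uses 4 colors, so χ(G) = 4.
A valid 4-coloring: color 1: [8, 12]; color 2: [4, 11, 16]; color 3: [3, 10, 13]; color 4: [1].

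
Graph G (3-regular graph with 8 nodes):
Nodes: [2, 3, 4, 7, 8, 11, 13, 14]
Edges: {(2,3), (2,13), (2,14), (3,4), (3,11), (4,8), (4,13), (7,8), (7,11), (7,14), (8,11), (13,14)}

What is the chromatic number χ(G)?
Clique number ω(G) = 3 (lower bound: χ ≥ ω).
The clique on [2, 13, 14] has size 3, forcing χ ≥ 3, and the coloring below uses 3 colors, so χ(G) = 3.
A valid 3-coloring: color 1: [2, 4, 11]; color 2: [3, 7, 13]; color 3: [8, 14].

χ(G) = 3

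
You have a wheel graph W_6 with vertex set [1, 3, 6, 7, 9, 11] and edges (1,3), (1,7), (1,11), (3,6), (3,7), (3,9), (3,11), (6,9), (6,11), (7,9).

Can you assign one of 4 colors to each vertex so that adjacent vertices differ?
A valid 4-coloring: color 1: [3]; color 2: [6, 7]; color 3: [9, 11]; color 4: [1].
(χ(G) = 4 ≤ 4.)

Yes, G is 4-colorable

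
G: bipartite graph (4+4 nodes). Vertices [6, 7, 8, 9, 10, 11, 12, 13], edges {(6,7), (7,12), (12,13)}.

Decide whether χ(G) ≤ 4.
Yes, G is 4-colorable

A valid 4-coloring: color 1: [6, 8, 9, 10, 11, 12]; color 2: [7, 13].
(χ(G) = 2 ≤ 4.)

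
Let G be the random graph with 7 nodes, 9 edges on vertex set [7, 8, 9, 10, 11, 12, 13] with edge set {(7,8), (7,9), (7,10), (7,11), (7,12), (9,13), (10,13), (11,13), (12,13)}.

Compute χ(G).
Clique number ω(G) = 2 (lower bound: χ ≥ ω).
The graph is bipartite (no odd cycle), so 2 colors suffice: χ(G) = 2.
A valid 2-coloring: color 1: [7, 13]; color 2: [8, 9, 10, 11, 12].

χ(G) = 2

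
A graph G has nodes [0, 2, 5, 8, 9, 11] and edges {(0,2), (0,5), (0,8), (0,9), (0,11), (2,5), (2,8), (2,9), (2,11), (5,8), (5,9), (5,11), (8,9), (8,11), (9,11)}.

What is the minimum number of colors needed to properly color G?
Clique number ω(G) = 6 (lower bound: χ ≥ ω).
The clique on [0, 2, 5, 8, 9, 11] has size 6, forcing χ ≥ 6, and the coloring below uses 6 colors, so χ(G) = 6.
A valid 6-coloring: color 1: [5]; color 2: [0]; color 3: [2]; color 4: [9]; color 5: [8]; color 6: [11].

χ(G) = 6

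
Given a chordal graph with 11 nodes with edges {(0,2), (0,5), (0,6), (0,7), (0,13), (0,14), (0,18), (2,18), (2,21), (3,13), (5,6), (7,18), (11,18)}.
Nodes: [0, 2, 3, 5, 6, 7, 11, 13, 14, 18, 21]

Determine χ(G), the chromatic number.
χ(G) = 3

Clique number ω(G) = 3 (lower bound: χ ≥ ω).
The clique on [0, 5, 6] has size 3, forcing χ ≥ 3, and the coloring below uses 3 colors, so χ(G) = 3.
A valid 3-coloring: color 1: [0, 3, 11, 21]; color 2: [5, 13, 14, 18]; color 3: [2, 6, 7].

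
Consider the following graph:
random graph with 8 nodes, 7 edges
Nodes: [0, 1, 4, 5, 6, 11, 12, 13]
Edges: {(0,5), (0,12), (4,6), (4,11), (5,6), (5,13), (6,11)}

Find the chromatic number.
χ(G) = 3

Clique number ω(G) = 3 (lower bound: χ ≥ ω).
The clique on [4, 6, 11] has size 3, forcing χ ≥ 3, and the coloring below uses 3 colors, so χ(G) = 3.
A valid 3-coloring: color 1: [0, 1, 6, 13]; color 2: [5, 11, 12]; color 3: [4].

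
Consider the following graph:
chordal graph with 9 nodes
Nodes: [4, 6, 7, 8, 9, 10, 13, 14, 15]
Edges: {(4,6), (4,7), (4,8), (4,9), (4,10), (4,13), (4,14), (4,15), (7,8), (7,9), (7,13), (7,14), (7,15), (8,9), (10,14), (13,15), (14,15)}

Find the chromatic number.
χ(G) = 4

Clique number ω(G) = 4 (lower bound: χ ≥ ω).
The clique on [4, 7, 8, 9] has size 4, forcing χ ≥ 4, and the coloring below uses 4 colors, so χ(G) = 4.
A valid 4-coloring: color 1: [4]; color 2: [6, 7, 10]; color 3: [8, 13, 14]; color 4: [9, 15].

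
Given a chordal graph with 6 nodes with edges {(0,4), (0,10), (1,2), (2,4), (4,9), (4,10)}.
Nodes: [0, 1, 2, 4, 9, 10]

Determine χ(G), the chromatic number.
Clique number ω(G) = 3 (lower bound: χ ≥ ω).
The clique on [0, 4, 10] has size 3, forcing χ ≥ 3, and the coloring below uses 3 colors, so χ(G) = 3.
A valid 3-coloring: color 1: [1, 4]; color 2: [2, 9, 10]; color 3: [0].

χ(G) = 3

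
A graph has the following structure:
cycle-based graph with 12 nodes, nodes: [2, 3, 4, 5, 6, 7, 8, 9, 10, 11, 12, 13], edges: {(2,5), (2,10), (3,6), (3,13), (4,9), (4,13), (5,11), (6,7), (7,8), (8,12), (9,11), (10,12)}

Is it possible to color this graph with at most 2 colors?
Yes, G is 2-colorable

A valid 2-coloring: color 1: [2, 3, 4, 7, 11, 12]; color 2: [5, 6, 8, 9, 10, 13].
(χ(G) = 2 ≤ 2.)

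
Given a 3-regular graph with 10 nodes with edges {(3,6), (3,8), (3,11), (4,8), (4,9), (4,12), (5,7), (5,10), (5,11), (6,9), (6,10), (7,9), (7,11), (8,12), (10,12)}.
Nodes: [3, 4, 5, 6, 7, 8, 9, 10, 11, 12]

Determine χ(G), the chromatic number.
χ(G) = 3

Clique number ω(G) = 3 (lower bound: χ ≥ ω).
The clique on [4, 8, 12] has size 3, forcing χ ≥ 3, and the coloring below uses 3 colors, so χ(G) = 3.
A valid 3-coloring: color 1: [6, 7, 8]; color 2: [3, 5, 9, 12]; color 3: [4, 10, 11].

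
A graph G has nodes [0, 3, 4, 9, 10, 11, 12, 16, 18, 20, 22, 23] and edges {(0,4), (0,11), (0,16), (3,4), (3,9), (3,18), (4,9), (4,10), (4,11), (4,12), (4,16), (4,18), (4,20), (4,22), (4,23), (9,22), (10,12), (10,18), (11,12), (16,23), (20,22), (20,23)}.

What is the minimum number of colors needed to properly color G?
Clique number ω(G) = 3 (lower bound: χ ≥ ω).
Odd cycle [3, 9, 22, 20, 23, 16, 0, 11, 12, 10, 18] needs 3 colors (χ ≥ 3).
Vertex 4 is adjacent to every vertex of [0, 3, 9, 10, 11, 12, 16, 18, 20, 22, 23], which already need 3 colors among themselves, so 4 needs a new color (χ ≥ 4).
The coloring below uses 4 colors, so χ(G) = 4.
A valid 4-coloring: color 1: [4]; color 2: [0, 3, 10, 22, 23]; color 3: [9, 11, 16, 18, 20]; color 4: [12].

χ(G) = 4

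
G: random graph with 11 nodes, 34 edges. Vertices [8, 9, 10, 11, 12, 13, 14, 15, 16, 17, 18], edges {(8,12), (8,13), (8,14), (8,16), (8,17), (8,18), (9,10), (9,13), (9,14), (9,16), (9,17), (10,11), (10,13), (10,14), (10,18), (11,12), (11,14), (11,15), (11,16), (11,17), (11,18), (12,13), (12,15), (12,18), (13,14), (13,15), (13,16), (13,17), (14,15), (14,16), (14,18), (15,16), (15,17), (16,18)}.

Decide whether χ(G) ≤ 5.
A valid 5-coloring: color 1: [11, 13]; color 2: [12, 14, 17]; color 3: [10, 16]; color 4: [9, 15, 18]; color 5: [8].
(χ(G) = 5 ≤ 5.)

Yes, G is 5-colorable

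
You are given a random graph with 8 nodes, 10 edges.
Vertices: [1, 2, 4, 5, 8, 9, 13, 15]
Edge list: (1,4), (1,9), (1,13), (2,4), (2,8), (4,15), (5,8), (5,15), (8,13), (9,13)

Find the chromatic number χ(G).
Clique number ω(G) = 3 (lower bound: χ ≥ ω).
The clique on [1, 9, 13] has size 3, forcing χ ≥ 3, and the coloring below uses 3 colors, so χ(G) = 3.
A valid 3-coloring: color 1: [1, 8, 15]; color 2: [4, 5, 13]; color 3: [2, 9].

χ(G) = 3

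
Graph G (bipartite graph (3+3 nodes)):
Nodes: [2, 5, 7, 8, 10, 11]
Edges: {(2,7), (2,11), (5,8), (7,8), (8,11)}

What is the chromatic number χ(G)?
χ(G) = 2

Clique number ω(G) = 2 (lower bound: χ ≥ ω).
The graph is bipartite (no odd cycle), so 2 colors suffice: χ(G) = 2.
A valid 2-coloring: color 1: [2, 8, 10]; color 2: [5, 7, 11].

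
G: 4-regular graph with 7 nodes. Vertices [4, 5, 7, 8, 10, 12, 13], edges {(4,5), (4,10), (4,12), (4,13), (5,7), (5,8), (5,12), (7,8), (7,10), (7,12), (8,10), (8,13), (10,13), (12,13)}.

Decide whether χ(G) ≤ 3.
Suppose a proper 3-coloring c exists. The clique [4, 5, 12] takes 3 distinct colors; by symmetry let c(4) = 1, c(5) = 2, c(12) = 3.
- Vertex 7: neighbors [5, 12] already have colors [2, 3] ⇒ c(7) = 1.
- Vertex 8: neighbors [7, 5] already have colors [1, 2] ⇒ c(8) = 3.
- Vertex 10: neighbors [4, 8] already have colors [1, 3] ⇒ c(10) = 2.
- Vertex 13: neighbors [4, 10, 8] already have colors [1, 2, 3] — all 3 colors blocked. Contradiction.
The forced assignments end in a contradiction, so G has no proper 3-coloring (χ ≥ 4).

No, G is not 3-colorable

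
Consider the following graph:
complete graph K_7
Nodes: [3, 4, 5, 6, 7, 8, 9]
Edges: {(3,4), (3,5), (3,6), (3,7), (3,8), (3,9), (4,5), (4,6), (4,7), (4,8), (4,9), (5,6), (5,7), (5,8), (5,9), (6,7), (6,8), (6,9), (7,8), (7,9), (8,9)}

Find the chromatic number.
χ(G) = 7

Clique number ω(G) = 7 (lower bound: χ ≥ ω).
The clique on [3, 4, 5, 6, 7, 8, 9] has size 7, forcing χ ≥ 7, and the coloring below uses 7 colors, so χ(G) = 7.
A valid 7-coloring: color 1: [4]; color 2: [3]; color 3: [7]; color 4: [5]; color 5: [6]; color 6: [8]; color 7: [9].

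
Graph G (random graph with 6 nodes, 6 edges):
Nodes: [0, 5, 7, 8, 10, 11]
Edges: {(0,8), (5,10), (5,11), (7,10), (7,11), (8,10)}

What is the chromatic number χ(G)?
Clique number ω(G) = 2 (lower bound: χ ≥ ω).
The graph is bipartite (no odd cycle), so 2 colors suffice: χ(G) = 2.
A valid 2-coloring: color 1: [0, 10, 11]; color 2: [5, 7, 8].

χ(G) = 2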